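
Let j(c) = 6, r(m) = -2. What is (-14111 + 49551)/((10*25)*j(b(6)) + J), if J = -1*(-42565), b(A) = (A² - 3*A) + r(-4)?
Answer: 7088/8813 ≈ 0.80427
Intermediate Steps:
b(A) = -2 + A² - 3*A (b(A) = (A² - 3*A) - 2 = -2 + A² - 3*A)
J = 42565
(-14111 + 49551)/((10*25)*j(b(6)) + J) = (-14111 + 49551)/((10*25)*6 + 42565) = 35440/(250*6 + 42565) = 35440/(1500 + 42565) = 35440/44065 = 35440*(1/44065) = 7088/8813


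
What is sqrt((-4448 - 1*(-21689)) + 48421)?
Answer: sqrt(65662) ≈ 256.25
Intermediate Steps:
sqrt((-4448 - 1*(-21689)) + 48421) = sqrt((-4448 + 21689) + 48421) = sqrt(17241 + 48421) = sqrt(65662)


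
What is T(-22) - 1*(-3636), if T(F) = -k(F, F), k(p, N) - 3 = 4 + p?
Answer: 3651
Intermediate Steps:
k(p, N) = 7 + p (k(p, N) = 3 + (4 + p) = 7 + p)
T(F) = -7 - F (T(F) = -(7 + F) = -7 - F)
T(-22) - 1*(-3636) = (-7 - 1*(-22)) - 1*(-3636) = (-7 + 22) + 3636 = 15 + 3636 = 3651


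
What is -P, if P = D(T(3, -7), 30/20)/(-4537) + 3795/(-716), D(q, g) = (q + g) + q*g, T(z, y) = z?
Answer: 17224359/3248492 ≈ 5.3023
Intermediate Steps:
D(q, g) = g + q + g*q (D(q, g) = (g + q) + g*q = g + q + g*q)
P = -17224359/3248492 (P = (30/20 + 3 + (30/20)*3)/(-4537) + 3795/(-716) = (30*(1/20) + 3 + (30*(1/20))*3)*(-1/4537) + 3795*(-1/716) = (3/2 + 3 + (3/2)*3)*(-1/4537) - 3795/716 = (3/2 + 3 + 9/2)*(-1/4537) - 3795/716 = 9*(-1/4537) - 3795/716 = -9/4537 - 3795/716 = -17224359/3248492 ≈ -5.3023)
-P = -1*(-17224359/3248492) = 17224359/3248492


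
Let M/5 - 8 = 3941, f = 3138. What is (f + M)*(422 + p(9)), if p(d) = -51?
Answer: 8489593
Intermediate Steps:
M = 19745 (M = 40 + 5*3941 = 40 + 19705 = 19745)
(f + M)*(422 + p(9)) = (3138 + 19745)*(422 - 51) = 22883*371 = 8489593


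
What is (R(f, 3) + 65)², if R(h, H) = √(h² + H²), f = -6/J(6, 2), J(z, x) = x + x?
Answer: 16945/4 + 195*√5 ≈ 4672.3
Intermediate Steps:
J(z, x) = 2*x
f = -3/2 (f = -6/(2*2) = -6/4 = -6*¼ = -3/2 ≈ -1.5000)
R(h, H) = √(H² + h²)
(R(f, 3) + 65)² = (√(3² + (-3/2)²) + 65)² = (√(9 + 9/4) + 65)² = (√(45/4) + 65)² = (3*√5/2 + 65)² = (65 + 3*√5/2)²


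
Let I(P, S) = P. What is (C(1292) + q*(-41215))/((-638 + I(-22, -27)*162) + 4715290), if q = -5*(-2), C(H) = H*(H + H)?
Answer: 1463189/2355544 ≈ 0.62117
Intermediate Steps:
C(H) = 2*H**2 (C(H) = H*(2*H) = 2*H**2)
q = 10
(C(1292) + q*(-41215))/((-638 + I(-22, -27)*162) + 4715290) = (2*1292**2 + 10*(-41215))/((-638 - 22*162) + 4715290) = (2*1669264 - 412150)/((-638 - 3564) + 4715290) = (3338528 - 412150)/(-4202 + 4715290) = 2926378/4711088 = 2926378*(1/4711088) = 1463189/2355544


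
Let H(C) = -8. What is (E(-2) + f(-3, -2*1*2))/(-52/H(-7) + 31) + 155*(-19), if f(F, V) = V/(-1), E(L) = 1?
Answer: -44173/15 ≈ -2944.9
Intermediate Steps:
f(F, V) = -V (f(F, V) = V*(-1) = -V)
(E(-2) + f(-3, -2*1*2))/(-52/H(-7) + 31) + 155*(-19) = (1 - (-2*1)*2)/(-52/(-8) + 31) + 155*(-19) = (1 - (-2)*2)/(-52*(-1/8) + 31) - 2945 = (1 - 1*(-4))/(13/2 + 31) - 2945 = (1 + 4)/(75/2) - 2945 = 5*(2/75) - 2945 = 2/15 - 2945 = -44173/15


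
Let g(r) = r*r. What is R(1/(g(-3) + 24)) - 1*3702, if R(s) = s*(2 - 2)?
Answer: -3702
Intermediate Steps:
g(r) = r²
R(s) = 0 (R(s) = s*0 = 0)
R(1/(g(-3) + 24)) - 1*3702 = 0 - 1*3702 = 0 - 3702 = -3702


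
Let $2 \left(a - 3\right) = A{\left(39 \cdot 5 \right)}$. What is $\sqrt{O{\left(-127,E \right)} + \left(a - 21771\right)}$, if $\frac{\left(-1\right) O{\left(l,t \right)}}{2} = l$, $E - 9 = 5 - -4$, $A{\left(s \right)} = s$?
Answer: $\frac{i \sqrt{85666}}{2} \approx 146.34 i$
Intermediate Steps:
$E = 18$ ($E = 9 + \left(5 - -4\right) = 9 + \left(5 + 4\right) = 9 + 9 = 18$)
$O{\left(l,t \right)} = - 2 l$
$a = \frac{201}{2}$ ($a = 3 + \frac{39 \cdot 5}{2} = 3 + \frac{1}{2} \cdot 195 = 3 + \frac{195}{2} = \frac{201}{2} \approx 100.5$)
$\sqrt{O{\left(-127,E \right)} + \left(a - 21771\right)} = \sqrt{\left(-2\right) \left(-127\right) + \left(\frac{201}{2} - 21771\right)} = \sqrt{254 - \frac{43341}{2}} = \sqrt{- \frac{42833}{2}} = \frac{i \sqrt{85666}}{2}$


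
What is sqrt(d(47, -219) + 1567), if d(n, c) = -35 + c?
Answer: sqrt(1313) ≈ 36.235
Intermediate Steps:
sqrt(d(47, -219) + 1567) = sqrt((-35 - 219) + 1567) = sqrt(-254 + 1567) = sqrt(1313)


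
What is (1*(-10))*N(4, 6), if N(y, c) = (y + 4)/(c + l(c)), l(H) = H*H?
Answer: -40/21 ≈ -1.9048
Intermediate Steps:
l(H) = H**2
N(y, c) = (4 + y)/(c + c**2) (N(y, c) = (y + 4)/(c + c**2) = (4 + y)/(c + c**2))
(1*(-10))*N(4, 6) = (1*(-10))*((4 + 4)/(6*(1 + 6))) = -5*8/(3*7) = -10*4/21 = -40/21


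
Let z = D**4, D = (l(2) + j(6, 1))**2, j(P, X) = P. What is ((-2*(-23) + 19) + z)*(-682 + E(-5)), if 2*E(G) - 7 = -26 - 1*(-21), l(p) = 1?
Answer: -3925873746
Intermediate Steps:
E(G) = 1 (E(G) = 7/2 + (-26 - 1*(-21))/2 = 7/2 + (-26 + 21)/2 = 7/2 + (1/2)*(-5) = 7/2 - 5/2 = 1)
D = 49 (D = (1 + 6)**2 = 7**2 = 49)
z = 5764801 (z = 49**4 = 5764801)
((-2*(-23) + 19) + z)*(-682 + E(-5)) = ((-2*(-23) + 19) + 5764801)*(-682 + 1) = ((46 + 19) + 5764801)*(-681) = (65 + 5764801)*(-681) = 5764866*(-681) = -3925873746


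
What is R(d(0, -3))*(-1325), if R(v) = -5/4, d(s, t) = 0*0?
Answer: 6625/4 ≈ 1656.3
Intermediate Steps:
d(s, t) = 0
R(v) = -5/4 (R(v) = -5*¼ = -5/4)
R(d(0, -3))*(-1325) = -5/4*(-1325) = 6625/4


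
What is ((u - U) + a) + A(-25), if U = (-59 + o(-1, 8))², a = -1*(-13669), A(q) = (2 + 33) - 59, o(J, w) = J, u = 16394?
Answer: 26439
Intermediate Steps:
A(q) = -24 (A(q) = 35 - 59 = -24)
a = 13669
U = 3600 (U = (-59 - 1)² = (-60)² = 3600)
((u - U) + a) + A(-25) = ((16394 - 1*3600) + 13669) - 24 = ((16394 - 3600) + 13669) - 24 = (12794 + 13669) - 24 = 26463 - 24 = 26439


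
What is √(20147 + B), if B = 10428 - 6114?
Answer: √24461 ≈ 156.40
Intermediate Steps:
B = 4314
√(20147 + B) = √(20147 + 4314) = √24461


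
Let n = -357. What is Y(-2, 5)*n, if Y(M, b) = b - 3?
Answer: -714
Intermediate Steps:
Y(M, b) = -3 + b
Y(-2, 5)*n = (-3 + 5)*(-357) = 2*(-357) = -714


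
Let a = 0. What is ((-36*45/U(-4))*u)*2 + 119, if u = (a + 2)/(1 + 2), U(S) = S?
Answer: 659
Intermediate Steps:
u = ⅔ (u = (0 + 2)/(1 + 2) = 2/3 = 2*(⅓) = ⅔ ≈ 0.66667)
((-36*45/U(-4))*u)*2 + 119 = (-36/((-4/45))*(⅔))*2 + 119 = (-36/((-4*1/45))*(⅔))*2 + 119 = (-36/(-4/45)*(⅔))*2 + 119 = (-36*(-45/4)*(⅔))*2 + 119 = (405*(⅔))*2 + 119 = 270*2 + 119 = 540 + 119 = 659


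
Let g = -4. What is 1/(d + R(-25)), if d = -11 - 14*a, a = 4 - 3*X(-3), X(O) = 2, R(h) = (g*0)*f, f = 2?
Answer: 1/17 ≈ 0.058824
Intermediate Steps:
R(h) = 0 (R(h) = -4*0*2 = 0*2 = 0)
a = -2 (a = 4 - 3*2 = 4 - 6 = -2)
d = 17 (d = -11 - 14*(-2) = -11 + 28 = 17)
1/(d + R(-25)) = 1/(17 + 0) = 1/17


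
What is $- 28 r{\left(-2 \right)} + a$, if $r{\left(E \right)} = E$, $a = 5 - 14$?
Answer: $47$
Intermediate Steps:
$a = -9$ ($a = 5 - 14 = -9$)
$- 28 r{\left(-2 \right)} + a = \left(-28\right) \left(-2\right) - 9 = 56 - 9 = 47$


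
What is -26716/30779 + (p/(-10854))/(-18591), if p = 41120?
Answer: -2694834109372/3105396635103 ≈ -0.86779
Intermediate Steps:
-26716/30779 + (p/(-10854))/(-18591) = -26716/30779 + (41120/(-10854))/(-18591) = -26716*1/30779 + (41120*(-1/10854))*(-1/18591) = -26716/30779 - 20560/5427*(-1/18591) = -26716/30779 + 20560/100893357 = -2694834109372/3105396635103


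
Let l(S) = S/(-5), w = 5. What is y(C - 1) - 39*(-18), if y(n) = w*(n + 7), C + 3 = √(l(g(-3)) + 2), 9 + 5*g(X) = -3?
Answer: 717 + √62 ≈ 724.87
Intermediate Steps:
g(X) = -12/5 (g(X) = -9/5 + (⅕)*(-3) = -9/5 - ⅗ = -12/5)
l(S) = -S/5 (l(S) = S*(-⅕) = -S/5)
C = -3 + √62/5 (C = -3 + √(-⅕*(-12/5) + 2) = -3 + √(12/25 + 2) = -3 + √(62/25) = -3 + √62/5 ≈ -1.4252)
y(n) = 35 + 5*n (y(n) = 5*(n + 7) = 5*(7 + n) = 35 + 5*n)
y(C - 1) - 39*(-18) = (35 + 5*((-3 + √62/5) - 1)) - 39*(-18) = (35 + 5*(-4 + √62/5)) + 702 = (35 + (-20 + √62)) + 702 = (15 + √62) + 702 = 717 + √62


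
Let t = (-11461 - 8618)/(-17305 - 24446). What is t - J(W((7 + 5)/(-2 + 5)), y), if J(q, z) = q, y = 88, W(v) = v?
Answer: -16325/4639 ≈ -3.5191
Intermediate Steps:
t = 2231/4639 (t = -20079/(-41751) = -20079*(-1/41751) = 2231/4639 ≈ 0.48092)
t - J(W((7 + 5)/(-2 + 5)), y) = 2231/4639 - (7 + 5)/(-2 + 5) = 2231/4639 - 12/3 = 2231/4639 - 1*4 = 2231/4639 - 4 = -16325/4639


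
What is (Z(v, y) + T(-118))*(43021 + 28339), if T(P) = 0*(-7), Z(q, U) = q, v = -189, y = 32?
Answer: -13487040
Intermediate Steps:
T(P) = 0
(Z(v, y) + T(-118))*(43021 + 28339) = (-189 + 0)*(43021 + 28339) = -189*71360 = -13487040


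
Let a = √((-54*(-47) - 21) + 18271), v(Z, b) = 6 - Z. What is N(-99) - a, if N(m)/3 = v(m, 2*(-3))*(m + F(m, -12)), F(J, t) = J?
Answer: -62370 - 2*√5197 ≈ -62514.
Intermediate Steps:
N(m) = 6*m*(6 - m) (N(m) = 3*((6 - m)*(m + m)) = 3*((6 - m)*(2*m)) = 3*(2*m*(6 - m)) = 6*m*(6 - m))
a = 2*√5197 (a = √((2538 - 21) + 18271) = √(2517 + 18271) = √20788 = 2*√5197 ≈ 144.18)
N(-99) - a = 6*(-99)*(6 - 1*(-99)) - 2*√5197 = 6*(-99)*(6 + 99) - 2*√5197 = 6*(-99)*105 - 2*√5197 = -62370 - 2*√5197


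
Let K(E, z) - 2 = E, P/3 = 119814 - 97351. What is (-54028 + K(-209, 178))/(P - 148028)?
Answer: 54235/80639 ≈ 0.67257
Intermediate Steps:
P = 67389 (P = 3*(119814 - 97351) = 3*22463 = 67389)
K(E, z) = 2 + E
(-54028 + K(-209, 178))/(P - 148028) = (-54028 + (2 - 209))/(67389 - 148028) = (-54028 - 207)/(-80639) = -54235*(-1/80639) = 54235/80639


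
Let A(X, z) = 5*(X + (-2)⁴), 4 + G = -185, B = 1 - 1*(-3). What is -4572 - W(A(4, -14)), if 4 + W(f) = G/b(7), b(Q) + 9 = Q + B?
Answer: -8947/2 ≈ -4473.5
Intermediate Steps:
B = 4 (B = 1 + 3 = 4)
b(Q) = -5 + Q (b(Q) = -9 + (Q + 4) = -9 + (4 + Q) = -5 + Q)
G = -189 (G = -4 - 185 = -189)
A(X, z) = 80 + 5*X (A(X, z) = 5*(X + 16) = 5*(16 + X) = 80 + 5*X)
W(f) = -197/2 (W(f) = -4 - 189/(-5 + 7) = -4 - 189/2 = -197/2)
-4572 - W(A(4, -14)) = -4572 - 1*(-197/2) = -4572 + 197/2 = -8947/2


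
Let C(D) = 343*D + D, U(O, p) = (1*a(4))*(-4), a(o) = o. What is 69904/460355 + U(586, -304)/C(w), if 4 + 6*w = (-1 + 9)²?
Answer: 2913801/19795265 ≈ 0.14720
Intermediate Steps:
w = 10 (w = -⅔ + (-1 + 9)²/6 = -⅔ + (⅙)*8² = -⅔ + (⅙)*64 = -⅔ + 32/3 = 10)
U(O, p) = -16 (U(O, p) = (1*4)*(-4) = 4*(-4) = -16)
C(D) = 344*D
69904/460355 + U(586, -304)/C(w) = 69904/460355 - 16/(344*10) = 69904*(1/460355) - 16/3440 = 69904/460355 - 16*1/3440 = 69904/460355 - 1/215 = 2913801/19795265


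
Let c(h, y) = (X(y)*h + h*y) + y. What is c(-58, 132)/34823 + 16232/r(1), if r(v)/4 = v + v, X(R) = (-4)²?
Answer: 70647415/34823 ≈ 2028.8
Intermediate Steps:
X(R) = 16
r(v) = 8*v (r(v) = 4*(v + v) = 4*(2*v) = 8*v)
c(h, y) = y + 16*h + h*y (c(h, y) = (16*h + h*y) + y = y + 16*h + h*y)
c(-58, 132)/34823 + 16232/r(1) = (132 + 16*(-58) - 58*132)/34823 + 16232/((8*1)) = (132 - 928 - 7656)*(1/34823) + 16232/8 = -8452*1/34823 + 16232*(⅛) = -8452/34823 + 2029 = 70647415/34823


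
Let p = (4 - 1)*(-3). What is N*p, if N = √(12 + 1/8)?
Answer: -9*√194/4 ≈ -31.339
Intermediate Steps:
N = √194/4 (N = √(12 + ⅛) = √(97/8) = √194/4 ≈ 3.4821)
p = -9 (p = 3*(-3) = -9)
N*p = (√194/4)*(-9) = -9*√194/4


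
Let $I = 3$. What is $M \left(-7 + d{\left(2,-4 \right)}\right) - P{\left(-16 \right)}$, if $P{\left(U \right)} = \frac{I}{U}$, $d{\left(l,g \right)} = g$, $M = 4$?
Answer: $- \frac{701}{16} \approx -43.813$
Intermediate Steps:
$P{\left(U \right)} = \frac{3}{U}$
$M \left(-7 + d{\left(2,-4 \right)}\right) - P{\left(-16 \right)} = 4 \left(-7 - 4\right) - \frac{3}{-16} = 4 \left(-11\right) - 3 \left(- \frac{1}{16}\right) = -44 - - \frac{3}{16} = -44 + \frac{3}{16} = - \frac{701}{16}$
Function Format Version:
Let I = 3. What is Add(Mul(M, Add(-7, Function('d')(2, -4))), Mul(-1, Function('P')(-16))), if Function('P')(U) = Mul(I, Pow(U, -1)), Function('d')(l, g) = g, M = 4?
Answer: Rational(-701, 16) ≈ -43.813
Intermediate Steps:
Function('P')(U) = Mul(3, Pow(U, -1))
Add(Mul(M, Add(-7, Function('d')(2, -4))), Mul(-1, Function('P')(-16))) = Add(Mul(4, Add(-7, -4)), Mul(-1, Mul(3, Pow(-16, -1)))) = Add(Mul(4, -11), Mul(-1, Mul(3, Rational(-1, 16)))) = Add(-44, Mul(-1, Rational(-3, 16))) = Add(-44, Rational(3, 16)) = Rational(-701, 16)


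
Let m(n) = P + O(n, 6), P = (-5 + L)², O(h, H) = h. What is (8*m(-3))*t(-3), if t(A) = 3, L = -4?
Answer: 1872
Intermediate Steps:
P = 81 (P = (-5 - 4)² = (-9)² = 81)
m(n) = 81 + n
(8*m(-3))*t(-3) = (8*(81 - 3))*3 = (8*78)*3 = 624*3 = 1872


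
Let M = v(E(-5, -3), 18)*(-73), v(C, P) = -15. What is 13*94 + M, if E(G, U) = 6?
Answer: 2317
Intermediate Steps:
M = 1095 (M = -15*(-73) = 1095)
13*94 + M = 13*94 + 1095 = 1222 + 1095 = 2317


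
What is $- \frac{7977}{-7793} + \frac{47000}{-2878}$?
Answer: $- \frac{171656597}{11214127} \approx -15.307$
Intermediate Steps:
$- \frac{7977}{-7793} + \frac{47000}{-2878} = \left(-7977\right) \left(- \frac{1}{7793}\right) + 47000 \left(- \frac{1}{2878}\right) = \frac{7977}{7793} - \frac{23500}{1439} = - \frac{171656597}{11214127}$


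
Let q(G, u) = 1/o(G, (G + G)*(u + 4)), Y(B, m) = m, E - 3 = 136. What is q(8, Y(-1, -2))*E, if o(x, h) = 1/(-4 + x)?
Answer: 556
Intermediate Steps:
E = 139 (E = 3 + 136 = 139)
q(G, u) = -4 + G (q(G, u) = 1/(1/(-4 + G)) = -4 + G)
q(8, Y(-1, -2))*E = (-4 + 8)*139 = 4*139 = 556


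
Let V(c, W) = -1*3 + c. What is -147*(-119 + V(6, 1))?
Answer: 17052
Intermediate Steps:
V(c, W) = -3 + c
-147*(-119 + V(6, 1)) = -147*(-119 + (-3 + 6)) = -147*(-119 + 3) = -147*(-116) = 17052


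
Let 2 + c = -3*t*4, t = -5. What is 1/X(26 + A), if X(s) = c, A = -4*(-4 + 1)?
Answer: 1/58 ≈ 0.017241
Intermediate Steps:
A = 12 (A = -4*(-3) = 12)
c = 58 (c = -2 - 3*(-5)*4 = -2 + 15*4 = -2 + 60 = 58)
X(s) = 58
1/X(26 + A) = 1/58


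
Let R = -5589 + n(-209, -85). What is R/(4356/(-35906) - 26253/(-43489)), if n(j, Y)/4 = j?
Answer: -5016370259225/376601067 ≈ -13320.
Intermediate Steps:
n(j, Y) = 4*j
R = -6425 (R = -5589 + 4*(-209) = -5589 - 836 = -6425)
R/(4356/(-35906) - 26253/(-43489)) = -6425/(4356/(-35906) - 26253/(-43489)) = -6425/(4356*(-1/35906) - 26253*(-1/43489)) = -6425/(-2178/17953 + 26253/43489) = -6425/376601067/780758017 = -6425*780758017/376601067 = -5016370259225/376601067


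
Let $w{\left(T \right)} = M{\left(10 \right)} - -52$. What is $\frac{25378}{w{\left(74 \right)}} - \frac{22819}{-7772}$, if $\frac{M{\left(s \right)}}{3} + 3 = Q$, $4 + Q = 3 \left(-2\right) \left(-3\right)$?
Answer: $\frac{199177431}{660620} \approx 301.5$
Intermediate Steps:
$Q = 14$ ($Q = -4 + 3 \left(-2\right) \left(-3\right) = -4 - -18 = -4 + 18 = 14$)
$M{\left(s \right)} = 33$ ($M{\left(s \right)} = -9 + 3 \cdot 14 = -9 + 42 = 33$)
$w{\left(T \right)} = 85$ ($w{\left(T \right)} = 33 - -52 = 33 + 52 = 85$)
$\frac{25378}{w{\left(74 \right)}} - \frac{22819}{-7772} = \frac{25378}{85} - \frac{22819}{-7772} = 25378 \cdot \frac{1}{85} - - \frac{22819}{7772} = \frac{25378}{85} + \frac{22819}{7772} = \frac{199177431}{660620}$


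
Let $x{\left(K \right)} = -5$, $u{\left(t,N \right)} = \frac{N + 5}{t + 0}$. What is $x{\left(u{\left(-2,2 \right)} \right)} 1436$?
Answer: $-7180$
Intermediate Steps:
$u{\left(t,N \right)} = \frac{5 + N}{t}$
$x{\left(u{\left(-2,2 \right)} \right)} 1436 = \left(-5\right) 1436 = -7180$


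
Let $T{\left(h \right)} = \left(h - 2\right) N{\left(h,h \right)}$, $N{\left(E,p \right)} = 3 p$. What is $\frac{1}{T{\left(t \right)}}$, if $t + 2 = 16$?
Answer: $\frac{1}{504} \approx 0.0019841$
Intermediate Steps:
$t = 14$ ($t = -2 + 16 = 14$)
$T{\left(h \right)} = 3 h \left(-2 + h\right)$ ($T{\left(h \right)} = \left(h - 2\right) 3 h = \left(-2 + h\right) 3 h = 3 h \left(-2 + h\right)$)
$\frac{1}{T{\left(t \right)}} = \frac{1}{3 \cdot 14 \left(-2 + 14\right)} = \frac{1}{3 \cdot 14 \cdot 12} = \frac{1}{504}$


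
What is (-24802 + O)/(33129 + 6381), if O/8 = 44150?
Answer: 54733/6585 ≈ 8.3118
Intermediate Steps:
O = 353200 (O = 8*44150 = 353200)
(-24802 + O)/(33129 + 6381) = (-24802 + 353200)/(33129 + 6381) = 328398/39510 = 328398*(1/39510) = 54733/6585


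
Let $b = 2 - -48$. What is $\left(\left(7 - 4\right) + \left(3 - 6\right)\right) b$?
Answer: $0$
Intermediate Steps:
$b = 50$ ($b = 2 + 48 = 50$)
$\left(\left(7 - 4\right) + \left(3 - 6\right)\right) b = \left(\left(7 - 4\right) + \left(3 - 6\right)\right) 50 = \left(3 + \left(3 - 6\right)\right) 50 = \left(3 - 3\right) 50 = 0 \cdot 50 = 0$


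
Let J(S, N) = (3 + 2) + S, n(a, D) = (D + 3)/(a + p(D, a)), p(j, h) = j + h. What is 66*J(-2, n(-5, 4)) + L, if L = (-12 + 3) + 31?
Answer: 220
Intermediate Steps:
p(j, h) = h + j
n(a, D) = (3 + D)/(D + 2*a) (n(a, D) = (D + 3)/(a + (a + D)) = (3 + D)/(a + (D + a)) = (3 + D)/(D + 2*a))
J(S, N) = 5 + S
L = 22 (L = -9 + 31 = 22)
66*J(-2, n(-5, 4)) + L = 66*(5 - 2) + 22 = 66*3 + 22 = 198 + 22 = 220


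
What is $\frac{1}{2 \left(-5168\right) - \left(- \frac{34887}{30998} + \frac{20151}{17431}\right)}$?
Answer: $- \frac{540326138}{5584827487769} \approx -9.6749 \cdot 10^{-5}$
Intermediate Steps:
$\frac{1}{2 \left(-5168\right) - \left(- \frac{34887}{30998} + \frac{20151}{17431}\right)} = \frac{1}{-10336 - \frac{16525401}{540326138}} = \frac{1}{- \frac{5584827487769}{540326138}} = - \frac{540326138}{5584827487769}$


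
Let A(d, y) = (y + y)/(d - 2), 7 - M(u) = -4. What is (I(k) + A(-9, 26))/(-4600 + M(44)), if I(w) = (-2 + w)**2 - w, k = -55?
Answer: -36292/50479 ≈ -0.71895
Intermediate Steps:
M(u) = 11 (M(u) = 7 - 1*(-4) = 7 + 4 = 11)
A(d, y) = 2*y/(-2 + d) (A(d, y) = (2*y)/(-2 + d) = 2*y/(-2 + d))
(I(k) + A(-9, 26))/(-4600 + M(44)) = (((-2 - 55)**2 - 1*(-55)) + 2*26/(-2 - 9))/(-4600 + 11) = (((-57)**2 + 55) + 2*26/(-11))/(-4589) = ((3249 + 55) + 2*26*(-1/11))*(-1/4589) = (3304 - 52/11)*(-1/4589) = (36292/11)*(-1/4589) = -36292/50479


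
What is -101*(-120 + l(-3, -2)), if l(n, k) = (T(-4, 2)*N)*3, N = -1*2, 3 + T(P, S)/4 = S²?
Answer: 14544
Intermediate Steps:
T(P, S) = -12 + 4*S²
N = -2
l(n, k) = -24 (l(n, k) = ((-12 + 4*2²)*(-2))*3 = ((-12 + 4*4)*(-2))*3 = ((-12 + 16)*(-2))*3 = (4*(-2))*3 = -8*3 = -24)
-101*(-120 + l(-3, -2)) = -101*(-120 - 24) = -101*(-144) = 14544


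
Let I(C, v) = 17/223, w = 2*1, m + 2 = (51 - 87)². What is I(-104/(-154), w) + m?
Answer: 288579/223 ≈ 1294.1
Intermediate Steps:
m = 1294 (m = -2 + (51 - 87)² = -2 + (-36)² = -2 + 1296 = 1294)
w = 2
I(C, v) = 17/223 (I(C, v) = 17*(1/223) = 17/223)
I(-104/(-154), w) + m = 17/223 + 1294 = 288579/223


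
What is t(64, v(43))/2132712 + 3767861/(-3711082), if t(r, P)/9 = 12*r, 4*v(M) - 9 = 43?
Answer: -111251546809/109925959922 ≈ -1.0121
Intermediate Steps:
v(M) = 13 (v(M) = 9/4 + (¼)*43 = 9/4 + 43/4 = 13)
t(r, P) = 108*r (t(r, P) = 9*(12*r) = 108*r)
t(64, v(43))/2132712 + 3767861/(-3711082) = (108*64)/2132712 + 3767861/(-3711082) = 6912*(1/2132712) + 3767861*(-1/3711082) = 96/29621 - 3767861/3711082 = -111251546809/109925959922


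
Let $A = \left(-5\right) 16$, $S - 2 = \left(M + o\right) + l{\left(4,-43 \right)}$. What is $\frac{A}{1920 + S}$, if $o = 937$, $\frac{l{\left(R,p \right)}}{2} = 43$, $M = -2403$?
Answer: $- \frac{40}{271} \approx -0.1476$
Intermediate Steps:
$l{\left(R,p \right)} = 86$ ($l{\left(R,p \right)} = 2 \cdot 43 = 86$)
$S = -1378$ ($S = 2 + \left(\left(-2403 + 937\right) + 86\right) = 2 + \left(-1466 + 86\right) = 2 - 1380 = -1378$)
$A = -80$
$\frac{A}{1920 + S} = - \frac{80}{1920 - 1378} = - \frac{80}{542} = \left(-80\right) \frac{1}{542} = - \frac{40}{271}$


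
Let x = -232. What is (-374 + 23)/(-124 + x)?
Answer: 351/356 ≈ 0.98596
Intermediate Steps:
(-374 + 23)/(-124 + x) = (-374 + 23)/(-124 - 232) = -351/(-356) = -351*(-1/356) = 351/356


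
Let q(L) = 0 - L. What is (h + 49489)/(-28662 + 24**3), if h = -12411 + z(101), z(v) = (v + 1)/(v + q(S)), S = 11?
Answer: -556187/222570 ≈ -2.4989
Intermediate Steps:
q(L) = -L
z(v) = (1 + v)/(-11 + v) (z(v) = (v + 1)/(v - 1*11) = (1 + v)/(v - 11) = (1 + v)/(-11 + v))
h = -186148/15 (h = -12411 + (1 + 101)/(-11 + 101) = -12411 + 102/90 = -12411 + (1/90)*102 = -12411 + 17/15 = -186148/15 ≈ -12410.)
(h + 49489)/(-28662 + 24**3) = (-186148/15 + 49489)/(-28662 + 24**3) = 556187/(15*(-28662 + 13824)) = (556187/15)/(-14838) = (556187/15)*(-1/14838) = -556187/222570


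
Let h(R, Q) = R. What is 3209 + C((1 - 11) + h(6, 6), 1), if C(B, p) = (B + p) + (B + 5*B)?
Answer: 3182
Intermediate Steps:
C(B, p) = p + 7*B (C(B, p) = (B + p) + 6*B = p + 7*B)
3209 + C((1 - 11) + h(6, 6), 1) = 3209 + (1 + 7*((1 - 11) + 6)) = 3209 + (1 + 7*(-10 + 6)) = 3209 + (1 + 7*(-4)) = 3209 + (1 - 28) = 3209 - 27 = 3182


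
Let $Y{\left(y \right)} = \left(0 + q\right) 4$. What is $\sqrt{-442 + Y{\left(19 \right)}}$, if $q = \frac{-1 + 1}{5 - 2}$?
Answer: $i \sqrt{442} \approx 21.024 i$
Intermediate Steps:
$q = 0$ ($q = \frac{0}{3} = 0 \cdot \frac{1}{3} = 0$)
$Y{\left(y \right)} = 0$ ($Y{\left(y \right)} = \left(0 + 0\right) 4 = 0 \cdot 4 = 0$)
$\sqrt{-442 + Y{\left(19 \right)}} = \sqrt{-442 + 0} = \sqrt{-442} = i \sqrt{442}$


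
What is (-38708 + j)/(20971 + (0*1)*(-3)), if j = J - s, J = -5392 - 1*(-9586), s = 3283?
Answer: -37797/20971 ≈ -1.8023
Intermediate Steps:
J = 4194 (J = -5392 + 9586 = 4194)
j = 911 (j = 4194 - 1*3283 = 4194 - 3283 = 911)
(-38708 + j)/(20971 + (0*1)*(-3)) = (-38708 + 911)/(20971 + (0*1)*(-3)) = -37797/(20971 + 0*(-3)) = -37797/(20971 + 0) = -37797/20971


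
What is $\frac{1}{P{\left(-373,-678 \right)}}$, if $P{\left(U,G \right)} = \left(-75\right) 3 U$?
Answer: $\frac{1}{83925} \approx 1.1915 \cdot 10^{-5}$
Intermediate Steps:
$P{\left(U,G \right)} = - 225 U$
$\frac{1}{P{\left(-373,-678 \right)}} = \frac{1}{\left(-225\right) \left(-373\right)} = \frac{1}{83925}$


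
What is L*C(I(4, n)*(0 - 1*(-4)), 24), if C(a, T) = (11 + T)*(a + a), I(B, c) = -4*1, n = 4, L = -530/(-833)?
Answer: -84800/119 ≈ -712.61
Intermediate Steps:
L = 530/833 (L = -530*(-1/833) = 530/833 ≈ 0.63625)
I(B, c) = -4
C(a, T) = 2*a*(11 + T) (C(a, T) = (11 + T)*(2*a) = 2*a*(11 + T))
L*C(I(4, n)*(0 - 1*(-4)), 24) = 530*(2*(-4*(0 - 1*(-4)))*(11 + 24))/833 = 530*(2*(-4*(0 + 4))*35)/833 = 530*(2*(-4*4)*35)/833 = 530*(2*(-16)*35)/833 = (530/833)*(-1120) = -84800/119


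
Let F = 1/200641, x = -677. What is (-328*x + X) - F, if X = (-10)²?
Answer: 44573601995/200641 ≈ 2.2216e+5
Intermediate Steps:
X = 100
F = 1/200641 ≈ 4.9840e-6
(-328*x + X) - F = (-328*(-677) + 100) - 1*1/200641 = (222056 + 100) - 1/200641 = 222156 - 1/200641 = 44573601995/200641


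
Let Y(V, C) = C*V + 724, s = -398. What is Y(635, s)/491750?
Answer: -126003/245875 ≈ -0.51247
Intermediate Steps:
Y(V, C) = 724 + C*V
Y(635, s)/491750 = (724 - 398*635)/491750 = (724 - 252730)*(1/491750) = -252006*1/491750 = -126003/245875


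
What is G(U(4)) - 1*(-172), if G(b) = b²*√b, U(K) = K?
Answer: 204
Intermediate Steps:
G(b) = b^(5/2)
G(U(4)) - 1*(-172) = 4^(5/2) - 1*(-172) = 32 + 172 = 204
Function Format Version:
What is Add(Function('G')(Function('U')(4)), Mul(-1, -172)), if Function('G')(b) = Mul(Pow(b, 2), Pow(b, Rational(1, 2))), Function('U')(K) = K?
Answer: 204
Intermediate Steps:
Function('G')(b) = Pow(b, Rational(5, 2))
Add(Function('G')(Function('U')(4)), Mul(-1, -172)) = Add(Pow(4, Rational(5, 2)), Mul(-1, -172)) = Add(32, 172) = 204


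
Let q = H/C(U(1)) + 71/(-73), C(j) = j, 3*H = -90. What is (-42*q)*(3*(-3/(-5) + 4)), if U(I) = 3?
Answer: 2321298/365 ≈ 6359.7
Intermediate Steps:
H = -30 (H = (1/3)*(-90) = -30)
q = -801/73 (q = -30/3 + 71/(-73) = -30*1/3 + 71*(-1/73) = -10 - 71/73 = -801/73 ≈ -10.973)
(-42*q)*(3*(-3/(-5) + 4)) = (-42*(-801/73))*(3*(-3/(-5) + 4)) = 33642*(3*(-3*(-1/5) + 4))/73 = 33642*(3*(3/5 + 4))/73 = 33642*(3*(23/5))/73 = (33642/73)*(69/5) = 2321298/365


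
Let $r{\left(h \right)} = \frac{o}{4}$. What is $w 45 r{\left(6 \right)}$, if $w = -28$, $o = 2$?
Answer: $-630$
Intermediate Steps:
$r{\left(h \right)} = \frac{1}{2}$ ($r{\left(h \right)} = \frac{2}{4} = 2 \cdot \frac{1}{4} = \frac{1}{2}$)
$w 45 r{\left(6 \right)} = \left(-28\right) 45 \cdot \frac{1}{2} = \left(-1260\right) \frac{1}{2} = -630$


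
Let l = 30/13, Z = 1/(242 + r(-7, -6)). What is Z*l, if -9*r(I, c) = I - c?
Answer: 270/28327 ≈ 0.0095315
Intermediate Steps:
r(I, c) = -I/9 + c/9 (r(I, c) = -(I - c)/9 = -I/9 + c/9)
Z = 9/2179 (Z = 1/(242 + (-⅑*(-7) + (⅑)*(-6))) = 1/(242 + (7/9 - ⅔)) = 1/(242 + ⅑) = 1/(2179/9) = 9/2179 ≈ 0.0041303)
l = 30/13 (l = 30*(1/13) = 30/13 ≈ 2.3077)
Z*l = (9/2179)*(30/13) = 270/28327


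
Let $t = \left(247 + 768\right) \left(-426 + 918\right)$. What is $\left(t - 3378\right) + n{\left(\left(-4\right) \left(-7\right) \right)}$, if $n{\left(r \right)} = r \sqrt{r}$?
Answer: $496002 + 56 \sqrt{7} \approx 4.9615 \cdot 10^{5}$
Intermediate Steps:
$t = 499380$ ($t = 1015 \cdot 492 = 499380$)
$n{\left(r \right)} = r^{\frac{3}{2}}$
$\left(t - 3378\right) + n{\left(\left(-4\right) \left(-7\right) \right)} = \left(499380 - 3378\right) + \left(\left(-4\right) \left(-7\right)\right)^{\frac{3}{2}} = 496002 + 28^{\frac{3}{2}} = 496002 + 56 \sqrt{7}$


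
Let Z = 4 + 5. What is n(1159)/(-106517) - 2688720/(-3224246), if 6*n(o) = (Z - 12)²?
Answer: 286389551871/343437011182 ≈ 0.83389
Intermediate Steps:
Z = 9
n(o) = 3/2 (n(o) = (9 - 12)²/6 = (⅙)*(-3)² = (⅙)*9 = 3/2)
n(1159)/(-106517) - 2688720/(-3224246) = (3/2)/(-106517) - 2688720/(-3224246) = (3/2)*(-1/106517) - 2688720*(-1/3224246) = -3/213034 + 1344360/1612123 = 286389551871/343437011182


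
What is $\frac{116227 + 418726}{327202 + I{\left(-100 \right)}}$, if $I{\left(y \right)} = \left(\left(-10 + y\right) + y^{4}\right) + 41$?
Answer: $\frac{534953}{100327133} \approx 0.0053321$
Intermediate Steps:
$I{\left(y \right)} = 31 + y + y^{4}$ ($I{\left(y \right)} = \left(-10 + y + y^{4}\right) + 41 = 31 + y + y^{4}$)
$\frac{116227 + 418726}{327202 + I{\left(-100 \right)}} = \frac{116227 + 418726}{327202 + \left(31 - 100 + \left(-100\right)^{4}\right)} = \frac{534953}{327202 + \left(31 - 100 + 100000000\right)} = \frac{534953}{327202 + 99999931} = \frac{534953}{100327133}$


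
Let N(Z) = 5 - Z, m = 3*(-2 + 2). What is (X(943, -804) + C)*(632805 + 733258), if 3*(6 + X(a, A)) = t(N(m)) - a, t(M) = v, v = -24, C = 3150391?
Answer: 12909552169844/3 ≈ 4.3032e+12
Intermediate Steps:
m = 0 (m = 3*0 = 0)
t(M) = -24
X(a, A) = -14 - a/3 (X(a, A) = -6 + (-24 - a)/3 = -6 + (-8 - a/3) = -14 - a/3)
(X(943, -804) + C)*(632805 + 733258) = ((-14 - ⅓*943) + 3150391)*(632805 + 733258) = ((-14 - 943/3) + 3150391)*1366063 = (-985/3 + 3150391)*1366063 = (9450188/3)*1366063 = 12909552169844/3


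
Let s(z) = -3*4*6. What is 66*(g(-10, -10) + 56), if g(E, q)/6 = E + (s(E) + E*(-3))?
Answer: -16896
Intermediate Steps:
s(z) = -72 (s(z) = -12*6 = -72)
g(E, q) = -432 - 12*E (g(E, q) = 6*(E + (-72 + E*(-3))) = 6*(E + (-72 - 3*E)) = 6*(-72 - 2*E) = -432 - 12*E)
66*(g(-10, -10) + 56) = 66*((-432 - 12*(-10)) + 56) = 66*((-432 + 120) + 56) = 66*(-312 + 56) = 66*(-256) = -16896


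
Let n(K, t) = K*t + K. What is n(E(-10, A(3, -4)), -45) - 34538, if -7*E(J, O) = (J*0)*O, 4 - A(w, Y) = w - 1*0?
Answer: -34538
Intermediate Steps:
A(w, Y) = 4 - w (A(w, Y) = 4 - (w - 1*0) = 4 - (w + 0) = 4 - w)
E(J, O) = 0 (E(J, O) = -J*0*O/7 = -0*O = -⅐*0 = 0)
n(K, t) = K + K*t
n(E(-10, A(3, -4)), -45) - 34538 = 0*(1 - 45) - 34538 = 0*(-44) - 34538 = 0 - 34538 = -34538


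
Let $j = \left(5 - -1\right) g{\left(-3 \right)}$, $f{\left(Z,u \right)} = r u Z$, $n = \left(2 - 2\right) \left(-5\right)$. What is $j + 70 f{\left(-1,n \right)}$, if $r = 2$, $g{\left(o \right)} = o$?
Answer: $-18$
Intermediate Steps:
$n = 0$ ($n = 0 \left(-5\right) = 0$)
$f{\left(Z,u \right)} = 2 Z u$ ($f{\left(Z,u \right)} = 2 u Z = 2 Z u$)
$j = -18$ ($j = \left(5 - -1\right) \left(-3\right) = \left(5 + 1\right) \left(-3\right) = 6 \left(-3\right) = -18$)
$j + 70 f{\left(-1,n \right)} = -18 + 70 \cdot 2 \left(-1\right) 0 = -18 + 70 \cdot 0 = -18 + 0 = -18$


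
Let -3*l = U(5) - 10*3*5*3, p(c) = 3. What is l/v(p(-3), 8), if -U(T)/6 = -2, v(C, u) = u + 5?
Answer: 146/13 ≈ 11.231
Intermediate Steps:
v(C, u) = 5 + u
U(T) = 12 (U(T) = -6*(-2) = 12)
l = 146 (l = -(12 - 10*3*5*3)/3 = -(12 - 150*3)/3 = -(12 - 10*45)/3 = -(12 - 450)/3 = -1/3*(-438) = 146)
l/v(p(-3), 8) = 146/(5 + 8) = 146/13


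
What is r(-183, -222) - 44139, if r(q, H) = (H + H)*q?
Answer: 37113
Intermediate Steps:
r(q, H) = 2*H*q (r(q, H) = (2*H)*q = 2*H*q)
r(-183, -222) - 44139 = 2*(-222)*(-183) - 44139 = 81252 - 44139 = 37113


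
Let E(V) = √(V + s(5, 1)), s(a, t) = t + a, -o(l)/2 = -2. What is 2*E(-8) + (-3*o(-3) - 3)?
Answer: -15 + 2*I*√2 ≈ -15.0 + 2.8284*I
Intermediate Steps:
o(l) = 4 (o(l) = -2*(-2) = 4)
s(a, t) = a + t
E(V) = √(6 + V) (E(V) = √(V + (5 + 1)) = √(V + 6) = √(6 + V))
2*E(-8) + (-3*o(-3) - 3) = 2*√(6 - 8) + (-3*4 - 3) = 2*√(-2) + (-12 - 3) = 2*(I*√2) - 15 = 2*I*√2 - 15 = -15 + 2*I*√2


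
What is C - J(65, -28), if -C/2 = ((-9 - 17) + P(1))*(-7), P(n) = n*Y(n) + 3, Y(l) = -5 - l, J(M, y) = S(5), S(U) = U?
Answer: -411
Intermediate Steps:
J(M, y) = 5
P(n) = 3 + n*(-5 - n) (P(n) = n*(-5 - n) + 3 = 3 + n*(-5 - n))
C = -406 (C = -2*((-9 - 17) + (3 - 1*1*(5 + 1)))*(-7) = -2*(-26 + (3 - 1*1*6))*(-7) = -2*(-26 + (3 - 6))*(-7) = -2*(-26 - 3)*(-7) = -(-58)*(-7) = -2*203 = -406)
C - J(65, -28) = -406 - 1*5 = -406 - 5 = -411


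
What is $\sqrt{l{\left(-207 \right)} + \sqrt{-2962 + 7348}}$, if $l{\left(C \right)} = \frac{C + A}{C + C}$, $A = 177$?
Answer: $\frac{\sqrt{345 + 4761 \sqrt{4386}}}{69} \approx 8.1424$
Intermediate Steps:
$l{\left(C \right)} = \frac{177 + C}{2 C}$ ($l{\left(C \right)} = \frac{C + 177}{C + C} = \frac{177 + C}{2 C}$)
$\sqrt{l{\left(-207 \right)} + \sqrt{-2962 + 7348}} = \sqrt{\frac{177 - 207}{2 \left(-207\right)} + \sqrt{-2962 + 7348}} = \sqrt{\frac{1}{2} \left(- \frac{1}{207}\right) \left(-30\right) + \sqrt{4386}} = \sqrt{\frac{5}{69} + \sqrt{4386}}$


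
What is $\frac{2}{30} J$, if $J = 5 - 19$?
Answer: $- \frac{14}{15} \approx -0.93333$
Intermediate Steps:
$J = -14$ ($J = 5 - 19 = -14$)
$\frac{2}{30} J = \frac{2}{30} \left(-14\right) = 2 \cdot \frac{1}{30} \left(-14\right) = \frac{1}{15} \left(-14\right) = - \frac{14}{15}$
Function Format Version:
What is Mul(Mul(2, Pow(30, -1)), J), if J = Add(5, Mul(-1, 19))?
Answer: Rational(-14, 15) ≈ -0.93333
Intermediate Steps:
J = -14 (J = Add(5, -19) = -14)
Mul(Mul(2, Pow(30, -1)), J) = Mul(Mul(2, Pow(30, -1)), -14) = Mul(Mul(2, Rational(1, 30)), -14) = Mul(Rational(1, 15), -14) = Rational(-14, 15)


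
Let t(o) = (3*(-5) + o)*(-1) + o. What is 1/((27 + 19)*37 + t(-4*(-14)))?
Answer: 1/1717 ≈ 0.00058241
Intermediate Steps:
t(o) = 15 (t(o) = (-15 + o)*(-1) + o = (15 - o) + o = 15)
1/((27 + 19)*37 + t(-4*(-14))) = 1/((27 + 19)*37 + 15) = 1/(46*37 + 15) = 1/(1702 + 15) = 1/1717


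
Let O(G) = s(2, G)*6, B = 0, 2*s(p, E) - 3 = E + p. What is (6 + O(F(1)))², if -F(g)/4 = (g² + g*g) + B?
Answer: 9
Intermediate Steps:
s(p, E) = 3/2 + E/2 + p/2 (s(p, E) = 3/2 + (E + p)/2 = 3/2 + (E/2 + p/2) = 3/2 + E/2 + p/2)
F(g) = -8*g² (F(g) = -4*((g² + g*g) + 0) = -4*((g² + g²) + 0) = -4*(2*g² + 0) = -8*g²)
O(G) = 15 + 3*G (O(G) = (3/2 + G/2 + (½)*2)*6 = (3/2 + G/2 + 1)*6 = (5/2 + G/2)*6 = 15 + 3*G)
(6 + O(F(1)))² = (6 + (15 + 3*(-8*1²)))² = (6 + (15 + 3*(-8*1)))² = (6 + (15 + 3*(-8)))² = (6 + (15 - 24))² = (6 - 9)² = (-3)² = 9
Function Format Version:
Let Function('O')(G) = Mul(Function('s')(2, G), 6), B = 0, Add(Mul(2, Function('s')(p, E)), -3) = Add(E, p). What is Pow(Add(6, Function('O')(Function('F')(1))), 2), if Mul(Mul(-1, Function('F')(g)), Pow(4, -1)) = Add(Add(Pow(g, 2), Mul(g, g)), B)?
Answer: 9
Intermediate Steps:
Function('s')(p, E) = Add(Rational(3, 2), Mul(Rational(1, 2), E), Mul(Rational(1, 2), p)) (Function('s')(p, E) = Add(Rational(3, 2), Mul(Rational(1, 2), Add(E, p))) = Add(Rational(3, 2), Add(Mul(Rational(1, 2), E), Mul(Rational(1, 2), p))) = Add(Rational(3, 2), Mul(Rational(1, 2), E), Mul(Rational(1, 2), p)))
Function('F')(g) = Mul(-8, Pow(g, 2)) (Function('F')(g) = Mul(-4, Add(Add(Pow(g, 2), Mul(g, g)), 0)) = Mul(-4, Add(Add(Pow(g, 2), Pow(g, 2)), 0)) = Mul(-4, Add(Mul(2, Pow(g, 2)), 0)) = Mul(-4, Mul(2, Pow(g, 2))) = Mul(-8, Pow(g, 2)))
Function('O')(G) = Add(15, Mul(3, G)) (Function('O')(G) = Mul(Add(Rational(3, 2), Mul(Rational(1, 2), G), Mul(Rational(1, 2), 2)), 6) = Mul(Add(Rational(3, 2), Mul(Rational(1, 2), G), 1), 6) = Mul(Add(Rational(5, 2), Mul(Rational(1, 2), G)), 6) = Add(15, Mul(3, G)))
Pow(Add(6, Function('O')(Function('F')(1))), 2) = Pow(Add(6, Add(15, Mul(3, Mul(-8, Pow(1, 2))))), 2) = Pow(Add(6, Add(15, Mul(3, Mul(-8, 1)))), 2) = Pow(Add(6, Add(15, Mul(3, -8))), 2) = Pow(Add(6, Add(15, -24)), 2) = Pow(Add(6, -9), 2) = Pow(-3, 2) = 9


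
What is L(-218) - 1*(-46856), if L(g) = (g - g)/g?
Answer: 46856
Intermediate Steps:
L(g) = 0 (L(g) = 0/g = 0)
L(-218) - 1*(-46856) = 0 - 1*(-46856) = 0 + 46856 = 46856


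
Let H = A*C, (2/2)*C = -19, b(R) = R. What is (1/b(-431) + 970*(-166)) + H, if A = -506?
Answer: -65255987/431 ≈ -1.5141e+5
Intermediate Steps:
C = -19
H = 9614 (H = -506*(-19) = 9614)
(1/b(-431) + 970*(-166)) + H = (1/(-431) + 970*(-166)) + 9614 = (-1/431 - 161020) + 9614 = -69399621/431 + 9614 = -65255987/431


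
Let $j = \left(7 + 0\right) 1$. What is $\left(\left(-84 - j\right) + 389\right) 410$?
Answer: $122180$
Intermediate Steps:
$j = 7$ ($j = 7 \cdot 1 = 7$)
$\left(\left(-84 - j\right) + 389\right) 410 = \left(\left(-84 - 7\right) + 389\right) 410 = \left(-91 + 389\right) 410 = 298 \cdot 410 = 122180$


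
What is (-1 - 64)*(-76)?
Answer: 4940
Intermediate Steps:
(-1 - 64)*(-76) = -65*(-76) = 4940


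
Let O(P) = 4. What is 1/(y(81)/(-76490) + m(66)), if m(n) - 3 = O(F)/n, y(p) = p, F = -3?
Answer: 2524170/7722817 ≈ 0.32685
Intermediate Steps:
m(n) = 3 + 4/n
1/(y(81)/(-76490) + m(66)) = 1/(81/(-76490) + (3 + 4/66)) = 1/(81*(-1/76490) + (3 + 4*(1/66))) = 1/(-81/76490 + (3 + 2/33)) = 1/(-81/76490 + 101/33) = 1/(7722817/2524170) = 2524170/7722817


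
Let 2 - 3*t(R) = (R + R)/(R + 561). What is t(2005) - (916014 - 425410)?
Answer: -629444745/1283 ≈ -4.9060e+5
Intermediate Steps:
t(R) = ⅔ - 2*R/(3*(561 + R)) (t(R) = ⅔ - (R + R)/(3*(R + 561)) = ⅔ - 2*R/(3*(561 + R)))
t(2005) - (916014 - 425410) = 374/(561 + 2005) - (916014 - 425410) = 374/2566 - 1*490604 = 374*(1/2566) - 490604 = 187/1283 - 490604 = -629444745/1283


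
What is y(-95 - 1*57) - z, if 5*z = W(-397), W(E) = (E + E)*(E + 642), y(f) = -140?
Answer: 38766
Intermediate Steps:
W(E) = 2*E*(642 + E) (W(E) = (2*E)*(642 + E) = 2*E*(642 + E))
z = -38906 (z = (2*(-397)*(642 - 397))/5 = (2*(-397)*245)/5 = (⅕)*(-194530) = -38906)
y(-95 - 1*57) - z = -140 - 1*(-38906) = -140 + 38906 = 38766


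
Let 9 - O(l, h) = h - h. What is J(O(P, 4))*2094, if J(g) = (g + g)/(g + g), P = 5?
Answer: 2094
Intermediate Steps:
O(l, h) = 9 (O(l, h) = 9 - (h - h) = 9 - 1*0 = 9 + 0 = 9)
J(g) = 1 (J(g) = (2*g)/((2*g)) = (2*g)*(1/(2*g)) = 1)
J(O(P, 4))*2094 = 1*2094 = 2094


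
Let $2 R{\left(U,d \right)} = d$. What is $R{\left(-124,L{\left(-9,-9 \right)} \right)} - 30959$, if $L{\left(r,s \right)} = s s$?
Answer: $- \frac{61837}{2} \approx -30919.0$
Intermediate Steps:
$L{\left(r,s \right)} = s^{2}$
$R{\left(U,d \right)} = \frac{d}{2}$
$R{\left(-124,L{\left(-9,-9 \right)} \right)} - 30959 = \frac{\left(-9\right)^{2}}{2} - 30959 = \frac{1}{2} \cdot 81 - 30959 = \frac{81}{2} - 30959 = - \frac{61837}{2}$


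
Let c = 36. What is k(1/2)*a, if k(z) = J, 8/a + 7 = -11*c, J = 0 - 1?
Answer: 8/403 ≈ 0.019851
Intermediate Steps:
J = -1
a = -8/403 (a = 8/(-7 - 11*36) = 8/(-7 - 396) = 8/(-403) = 8*(-1/403) = -8/403 ≈ -0.019851)
k(z) = -1
k(1/2)*a = -1*(-8/403) = 8/403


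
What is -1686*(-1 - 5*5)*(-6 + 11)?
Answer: 219180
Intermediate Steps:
-1686*(-1 - 5*5)*(-6 + 11) = -1686*(-1 - 1*25)*5 = -1686*(-1 - 25)*5 = -(-43836)*5 = -1686*(-130) = 219180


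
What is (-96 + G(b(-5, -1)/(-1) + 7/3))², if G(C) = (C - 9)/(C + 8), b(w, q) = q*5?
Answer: 19545241/2116 ≈ 9236.9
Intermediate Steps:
b(w, q) = 5*q
G(C) = (-9 + C)/(8 + C)
(-96 + G(b(-5, -1)/(-1) + 7/3))² = (-96 + (-9 + ((5*(-1))/(-1) + 7/3))/(8 + ((5*(-1))/(-1) + 7/3)))² = (-96 + (-9 + (-5*(-1) + 7*(⅓)))/(8 + (-5*(-1) + 7*(⅓))))² = (-96 + (-9 + (5 + 7/3))/(8 + (5 + 7/3)))² = (-96 + (-9 + 22/3)/(8 + 22/3))² = (-96 - 5/3/(46/3))² = (-96 + (3/46)*(-5/3))² = (-96 - 5/46)² = (-4421/46)² = 19545241/2116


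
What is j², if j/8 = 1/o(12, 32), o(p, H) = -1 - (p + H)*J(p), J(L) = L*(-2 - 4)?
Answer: 64/10029889 ≈ 6.3809e-6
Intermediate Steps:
J(L) = -6*L (J(L) = L*(-6) = -6*L)
o(p, H) = -1 + 6*p*(H + p) (o(p, H) = -1 - (p + H)*(-6*p) = -1 - (H + p)*(-6*p) = -1 - (-6)*p*(H + p) = -1 + 6*p*(H + p))
j = 8/3167 (j = 8/(-1 + 6*12² + 6*32*12) = 8/(-1 + 6*144 + 2304) = 8/(-1 + 864 + 2304) = 8/3167 ≈ 0.0025260)
j² = (8/3167)² = 64/10029889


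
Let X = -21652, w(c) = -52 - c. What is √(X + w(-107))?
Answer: I*√21597 ≈ 146.96*I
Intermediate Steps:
√(X + w(-107)) = √(-21652 + (-52 - 1*(-107))) = √(-21652 + (-52 + 107)) = √(-21652 + 55) = √(-21597) = I*√21597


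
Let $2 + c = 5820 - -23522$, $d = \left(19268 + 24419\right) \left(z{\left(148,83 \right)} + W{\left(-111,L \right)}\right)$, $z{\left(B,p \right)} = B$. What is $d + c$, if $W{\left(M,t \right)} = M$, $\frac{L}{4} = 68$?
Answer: $1645759$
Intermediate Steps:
$L = 272$ ($L = 4 \cdot 68 = 272$)
$d = 1616419$ ($d = \left(19268 + 24419\right) \left(148 - 111\right) = 43687 \cdot 37 = 1616419$)
$c = 29340$ ($c = -2 + \left(5820 - -23522\right) = -2 + \left(5820 + 23522\right) = -2 + 29342 = 29340$)
$d + c = 1616419 + 29340 = 1645759$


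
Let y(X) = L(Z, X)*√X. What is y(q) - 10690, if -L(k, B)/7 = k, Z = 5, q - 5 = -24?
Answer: -10690 - 35*I*√19 ≈ -10690.0 - 152.56*I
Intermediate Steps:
q = -19 (q = 5 - 24 = -19)
L(k, B) = -7*k
y(X) = -35*√X (y(X) = (-7*5)*√X = -35*√X)
y(q) - 10690 = -35*I*√19 - 10690 = -10690 - 35*I*√19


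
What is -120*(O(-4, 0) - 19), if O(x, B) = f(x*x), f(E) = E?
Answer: 360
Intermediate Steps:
O(x, B) = x² (O(x, B) = x*x = x²)
-120*(O(-4, 0) - 19) = -120*((-4)² - 19) = -120*(16 - 19) = -120*(-3) = 360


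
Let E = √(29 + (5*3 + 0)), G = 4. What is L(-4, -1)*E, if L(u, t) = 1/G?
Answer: √11/2 ≈ 1.6583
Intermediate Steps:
L(u, t) = ¼ (L(u, t) = 1/4 = ¼)
E = 2*√11 (E = √(29 + (15 + 0)) = √(29 + 15) = √44 = 2*√11 ≈ 6.6332)
L(-4, -1)*E = (2*√11)/4 = √11/2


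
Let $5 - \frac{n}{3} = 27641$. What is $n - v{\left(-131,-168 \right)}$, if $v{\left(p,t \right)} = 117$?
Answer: $-83025$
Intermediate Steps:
$n = -82908$ ($n = 15 - 82923 = -82908$)
$n - v{\left(-131,-168 \right)} = -82908 - 117 = -83025$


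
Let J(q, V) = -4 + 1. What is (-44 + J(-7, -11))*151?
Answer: -7097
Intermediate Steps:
J(q, V) = -3
(-44 + J(-7, -11))*151 = (-44 - 3)*151 = -47*151 = -7097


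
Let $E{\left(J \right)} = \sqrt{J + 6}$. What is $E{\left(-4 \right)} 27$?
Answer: $27 \sqrt{2} \approx 38.184$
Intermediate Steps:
$E{\left(J \right)} = \sqrt{6 + J}$
$E{\left(-4 \right)} 27 = \sqrt{6 - 4} \cdot 27 = \sqrt{2} \cdot 27 = 27 \sqrt{2}$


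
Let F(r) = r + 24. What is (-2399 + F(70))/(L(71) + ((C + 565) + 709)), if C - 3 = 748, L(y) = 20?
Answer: -461/409 ≈ -1.1271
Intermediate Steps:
F(r) = 24 + r
C = 751 (C = 3 + 748 = 751)
(-2399 + F(70))/(L(71) + ((C + 565) + 709)) = (-2399 + (24 + 70))/(20 + ((751 + 565) + 709)) = (-2399 + 94)/(20 + (1316 + 709)) = -2305/(20 + 2025) = -2305/2045 = -2305*1/2045 = -461/409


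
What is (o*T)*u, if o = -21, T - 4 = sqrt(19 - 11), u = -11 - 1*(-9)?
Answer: 168 + 84*sqrt(2) ≈ 286.79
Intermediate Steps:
u = -2 (u = -11 + 9 = -2)
T = 4 + 2*sqrt(2) (T = 4 + sqrt(19 - 11) = 4 + sqrt(8) = 4 + 2*sqrt(2) ≈ 6.8284)
(o*T)*u = -21*(4 + 2*sqrt(2))*(-2) = (-84 - 42*sqrt(2))*(-2) = 168 + 84*sqrt(2)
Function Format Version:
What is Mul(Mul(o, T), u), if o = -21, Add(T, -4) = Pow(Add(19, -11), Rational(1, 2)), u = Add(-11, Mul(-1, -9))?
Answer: Add(168, Mul(84, Pow(2, Rational(1, 2)))) ≈ 286.79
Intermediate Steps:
u = -2 (u = Add(-11, 9) = -2)
T = Add(4, Mul(2, Pow(2, Rational(1, 2)))) (T = Add(4, Pow(Add(19, -11), Rational(1, 2))) = Add(4, Pow(8, Rational(1, 2))) = Add(4, Mul(2, Pow(2, Rational(1, 2)))) ≈ 6.8284)
Mul(Mul(o, T), u) = Mul(Mul(-21, Add(4, Mul(2, Pow(2, Rational(1, 2))))), -2) = Mul(Add(-84, Mul(-42, Pow(2, Rational(1, 2)))), -2) = Add(168, Mul(84, Pow(2, Rational(1, 2))))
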